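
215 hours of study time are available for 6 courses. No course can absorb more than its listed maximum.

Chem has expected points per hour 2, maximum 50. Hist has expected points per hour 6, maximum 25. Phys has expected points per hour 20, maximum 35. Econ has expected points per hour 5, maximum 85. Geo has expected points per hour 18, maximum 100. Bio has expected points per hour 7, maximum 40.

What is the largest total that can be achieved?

Order the courses by expected points per hour: Phys 20 > Geo 18 > Bio 7 > Hist 6 > Econ 5 > Chem 2.
Phys: +35 to 35 (cap) — 180 left.
Give Geo 100 to hit its cap of 100 — 80 left.
Give Bio 40 to hit its cap of 40 — 40 left.
Give Hist 25 to hit its cap of 25 — 15 left.
Only 15 left; Econ takes them to reach 15.
Total = 6×25 + 20×35 + 5×15 + 18×100 + 7×40 = 3005.

3005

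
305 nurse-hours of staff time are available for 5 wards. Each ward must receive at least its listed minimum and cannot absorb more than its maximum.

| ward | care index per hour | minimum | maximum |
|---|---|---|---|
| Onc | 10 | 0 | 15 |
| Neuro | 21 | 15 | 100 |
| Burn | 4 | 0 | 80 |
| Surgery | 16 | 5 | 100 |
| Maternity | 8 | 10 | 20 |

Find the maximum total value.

Meeting every minimum uses 0+15+0+5+10 = 30 nurse-hours, leaving 275.
Highest care index per hour first: Neuro 21 > Surgery 16 > Onc 10 > Maternity 8 > Burn 4.
Neuro: +85 to 100 (cap) → 190 left.
Surgery takes 95 more to reach its cap of 100 → 95 left.
Onc: +15 to 15 (cap) → 80 left.
Give Maternity 10 more to hit its cap of 20 → 70 left.
Burn has room for 80 more but only 70 remain, so it gets 70.
Total = 10×15 + 21×100 + 4×70 + 16×100 + 8×20 = 4290.

4290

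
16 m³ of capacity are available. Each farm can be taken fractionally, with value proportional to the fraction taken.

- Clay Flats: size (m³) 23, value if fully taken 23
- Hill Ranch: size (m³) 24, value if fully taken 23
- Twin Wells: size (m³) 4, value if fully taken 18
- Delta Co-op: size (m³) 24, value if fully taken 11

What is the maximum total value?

30

Best value per unit of size first: Twin Wells 18/4≈4.5, Clay Flats 23/23≈1, Hill Ranch 23/24≈0.958, Delta Co-op 11/24≈0.458.
Take all of Twin Wells (4 m³, value 18) — 12 m³ left.
Only 12 m³ remain; take 12/23 of Clay Flats for value 23×12/23 = 12.
Total value = 30.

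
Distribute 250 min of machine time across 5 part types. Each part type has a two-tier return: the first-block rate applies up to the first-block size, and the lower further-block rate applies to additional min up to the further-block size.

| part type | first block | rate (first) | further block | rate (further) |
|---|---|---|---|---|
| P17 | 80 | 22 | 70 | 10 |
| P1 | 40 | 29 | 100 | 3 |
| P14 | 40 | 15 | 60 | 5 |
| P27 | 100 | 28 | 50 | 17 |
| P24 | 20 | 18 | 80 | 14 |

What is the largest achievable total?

6250

Rank every tier by rate: P1/first 29 > P27/first 28 > P17/first 22 > P24/first 18 > P27/second 17 > P14/first 15 > P24/second 14 > P17/second 10 > P14/second 5 > P1/second 3.
P1 first at 29: fill all 40 — 210 left.
Fill P27 first block (100 at 28) — 110 left.
P17 first at 22: fill all 80 — 30 left.
P24 first at 18: fill all 20 — 10 left.
10 remain; put them into P27 second at 17.
Total = 29×40 + 28×100 + 22×80 + 18×20 + 17×10 = 6250.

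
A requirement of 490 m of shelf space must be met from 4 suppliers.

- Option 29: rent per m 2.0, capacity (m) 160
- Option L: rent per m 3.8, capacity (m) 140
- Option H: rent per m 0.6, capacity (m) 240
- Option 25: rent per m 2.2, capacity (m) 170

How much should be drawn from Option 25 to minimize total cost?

90

Cheapest first:
Take 240 from Option H at 0.6 → need 250 more.
Option 29 (2.0): use full 160 → 90 m to go.
Take 90 from Option 25 at 2.2 to finish.
Option L: unused.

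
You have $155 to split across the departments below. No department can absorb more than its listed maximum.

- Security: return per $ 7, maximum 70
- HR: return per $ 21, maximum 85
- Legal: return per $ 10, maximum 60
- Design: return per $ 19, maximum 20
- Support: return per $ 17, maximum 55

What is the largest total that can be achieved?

3015

Rank by return per $: HR 21 > Design 19 > Support 17 > Legal 10 > Security 7.
HR: +85 to 85 (cap) ; 70 left.
Design takes 20 to reach its cap of 20 ; 50 left.
Only 50 left; Support takes them to reach 50.
Total = 21×85 + 19×20 + 17×50 = 3015.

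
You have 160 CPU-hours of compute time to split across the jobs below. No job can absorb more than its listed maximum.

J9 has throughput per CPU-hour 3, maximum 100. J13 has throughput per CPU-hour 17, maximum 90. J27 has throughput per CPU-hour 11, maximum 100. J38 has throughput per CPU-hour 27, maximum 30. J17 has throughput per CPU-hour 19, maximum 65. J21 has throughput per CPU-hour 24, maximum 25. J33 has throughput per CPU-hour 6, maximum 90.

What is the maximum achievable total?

Highest throughput per CPU-hour first: J38 27 > J21 24 > J17 19 > J13 17 > J27 11 > J33 6 > J9 3.
Give J38 30 to hit its cap of 30 ; 130 left.
Give J21 25 to hit its cap of 25 ; 105 left.
J17: +65 to 65 (cap) ; 40 left.
J13: +40 (room for 90) → 40. Pool exhausted.
Total = 17×40 + 27×30 + 19×65 + 24×25 = 3325.

3325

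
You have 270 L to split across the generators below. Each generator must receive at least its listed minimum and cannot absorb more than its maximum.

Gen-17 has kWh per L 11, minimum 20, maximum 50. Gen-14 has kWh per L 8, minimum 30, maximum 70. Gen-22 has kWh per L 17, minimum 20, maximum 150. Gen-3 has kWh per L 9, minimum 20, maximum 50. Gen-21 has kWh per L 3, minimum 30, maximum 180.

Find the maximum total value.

Meeting every minimum uses 20+30+20+20+30 = 120 L, leaving 150.
Order the generators by kWh per L: Gen-22 17 > Gen-17 11 > Gen-3 9 > Gen-14 8 > Gen-21 3.
Gen-22: +130 to 150 (cap) → 20 left.
Gen-17: +20 (room for 30) → 40. Pool exhausted.
Total = 11×40 + 8×30 + 17×150 + 9×20 + 3×30 = 3500.

3500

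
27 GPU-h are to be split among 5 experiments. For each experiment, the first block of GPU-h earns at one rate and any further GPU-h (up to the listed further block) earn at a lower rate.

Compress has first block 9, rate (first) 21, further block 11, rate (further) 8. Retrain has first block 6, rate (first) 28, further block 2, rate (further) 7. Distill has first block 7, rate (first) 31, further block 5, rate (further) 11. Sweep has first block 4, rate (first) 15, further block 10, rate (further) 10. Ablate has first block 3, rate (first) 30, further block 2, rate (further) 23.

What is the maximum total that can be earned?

Treat each block as its own option and order by rate: Distill/tier1 31 > Ablate/tier1 30 > Retrain/tier1 28 > Ablate/tier2 23 > Compress/tier1 21 > Sweep/tier1 15 > Distill/tier2 11 > Sweep/tier2 10 > Compress/tier2 8 > Retrain/tier2 7.
Distill tier1 at 31: fill all 7 — 20 left.
Ablate tier1 at 30: fill all 3 — 17 left.
Fill Retrain tier1 block (6 at 28) — 11 left.
Ablate/tier2 (23): +2 — 9 left.
Compress/tier1 (21): +9 — 0 left.
Total = 31×7 + 30×3 + 28×6 + 23×2 + 21×9 = 710.

710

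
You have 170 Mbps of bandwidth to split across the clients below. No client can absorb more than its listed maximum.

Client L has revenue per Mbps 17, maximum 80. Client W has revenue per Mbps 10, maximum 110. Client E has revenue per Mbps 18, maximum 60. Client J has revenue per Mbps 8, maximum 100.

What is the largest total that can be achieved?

2740

Highest revenue per Mbps first: Client E 18 > Client L 17 > Client W 10 > Client J 8.
Give Client E 60 to hit its cap of 60 — 110 left.
Client L takes 80 to reach its cap of 80 — 30 left.
Client W has room for 110 but only 30 remain, so it gets 30.
Total = 17×80 + 10×30 + 18×60 = 2740.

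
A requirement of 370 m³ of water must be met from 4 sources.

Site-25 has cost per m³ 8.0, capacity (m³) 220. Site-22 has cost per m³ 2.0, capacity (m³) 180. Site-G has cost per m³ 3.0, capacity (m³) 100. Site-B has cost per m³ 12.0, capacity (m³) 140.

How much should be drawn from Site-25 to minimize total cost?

Use sources in increasing cost order.
Site-22 at 2.0: take all 180 m³ — 190 still needed.
Take 100 from Site-G at 3.0 — need 90 more.
Site-25 at 8.0: take 90 of its 220 — requirement met.
Site-B: unused.

90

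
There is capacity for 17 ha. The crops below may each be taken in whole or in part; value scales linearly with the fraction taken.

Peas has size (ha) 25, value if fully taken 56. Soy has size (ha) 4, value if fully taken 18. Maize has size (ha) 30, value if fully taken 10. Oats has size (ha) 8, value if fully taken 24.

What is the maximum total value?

Sort by value density: Soy 18/4≈4.5, Oats 24/8≈3, Peas 56/25≈2.24, Maize 10/30≈0.333.
Soy: take in full, 4 ha for value 18 — 13 left.
Oats: take in full, 8 ha for value 24 — 5 left.
Fill the last 5 ha with part of Peas: 5/25 of it earns 11.2.
Total value = 53.2.

53.2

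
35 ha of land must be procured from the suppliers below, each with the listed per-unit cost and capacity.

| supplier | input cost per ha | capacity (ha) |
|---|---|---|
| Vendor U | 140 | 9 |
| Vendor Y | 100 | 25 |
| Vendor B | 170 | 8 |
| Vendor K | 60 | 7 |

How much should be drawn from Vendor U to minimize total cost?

3

Use suppliers in increasing cost order.
Vendor K (60): use full 7 ; 28 ha to go.
Take 25 from Vendor Y at 100 ; need 3 more.
Vendor U at 140: take 3 of its 9 ; requirement met.
Vendor B: unused.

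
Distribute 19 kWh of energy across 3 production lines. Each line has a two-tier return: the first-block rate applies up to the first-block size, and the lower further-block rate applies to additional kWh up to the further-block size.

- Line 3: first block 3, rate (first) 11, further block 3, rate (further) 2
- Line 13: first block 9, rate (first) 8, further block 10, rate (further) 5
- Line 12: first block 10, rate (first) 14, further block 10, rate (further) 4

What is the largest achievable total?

Order all 6 blocks by rate: Line 12/T1 14 > Line 3/T1 11 > Line 13/T1 8 > Line 13/T2 5 > Line 12/T2 4 > Line 3/T2 2.
Line 12 T1 at 14: fill all 10 ; 9 left.
Line 3/T1 (11): +3 ; 6 left.
Line 13/T1: +6 of 9 at 8; pool empty.
Total = 14×10 + 11×3 + 8×6 = 221.

221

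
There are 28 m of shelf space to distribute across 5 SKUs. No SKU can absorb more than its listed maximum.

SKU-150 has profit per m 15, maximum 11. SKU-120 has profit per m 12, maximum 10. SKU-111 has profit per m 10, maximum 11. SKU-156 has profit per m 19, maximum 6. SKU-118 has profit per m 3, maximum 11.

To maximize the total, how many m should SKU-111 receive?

1

Highest profit per m first: SKU-156 19 > SKU-150 15 > SKU-120 12 > SKU-111 10 > SKU-118 3.
Give SKU-156 6 to hit its cap of 6 — 22 left.
Give SKU-150 11 to hit its cap of 11 — 11 left.
SKU-120: +10 to 10 (cap) — 1 left.
Only 1 left; SKU-111 takes them to reach 1.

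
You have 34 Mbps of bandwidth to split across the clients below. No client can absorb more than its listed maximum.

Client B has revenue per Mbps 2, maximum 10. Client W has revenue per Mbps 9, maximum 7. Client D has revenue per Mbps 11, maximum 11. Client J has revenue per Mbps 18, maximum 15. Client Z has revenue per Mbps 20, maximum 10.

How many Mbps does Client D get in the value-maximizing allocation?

9

Rank by revenue per Mbps: Client Z 20 > Client J 18 > Client D 11 > Client W 9 > Client B 2.
Give Client Z 10 to hit its cap of 10 ; 24 left.
Client J: +15 to 15 (cap) ; 9 left.
Only 9 left; Client D takes them to reach 9.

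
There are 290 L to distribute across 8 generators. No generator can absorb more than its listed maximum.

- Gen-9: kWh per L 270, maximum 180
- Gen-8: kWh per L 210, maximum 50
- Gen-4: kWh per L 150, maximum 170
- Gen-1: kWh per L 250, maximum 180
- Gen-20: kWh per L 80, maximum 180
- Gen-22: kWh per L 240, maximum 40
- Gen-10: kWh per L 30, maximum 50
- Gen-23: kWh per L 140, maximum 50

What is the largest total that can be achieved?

Rank by kWh per L: Gen-9 270 > Gen-1 250 > Gen-22 240 > Gen-8 210 > Gen-4 150 > Gen-23 140 > Gen-20 80 > Gen-10 30.
Gen-9: +180 to 180 (cap) ; 110 left.
Gen-1: +110 (room for 180) → 110. Pool exhausted.
Total = 270×180 + 250×110 = 76100.

76100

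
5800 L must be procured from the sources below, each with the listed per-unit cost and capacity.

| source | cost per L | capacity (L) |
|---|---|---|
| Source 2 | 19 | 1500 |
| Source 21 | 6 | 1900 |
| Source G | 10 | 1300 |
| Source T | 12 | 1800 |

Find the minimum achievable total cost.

61200

Fill from the cheapest source first.
Take 1900 from Source 21 at 6 ; need 3900 more.
Source G at 10: take all 1300 L ; 2600 still needed.
Take 1800 from Source T at 12 ; need 800 more.
Take 800 from Source 2 at 19 to finish.
Cost = 1900×6 + 1300×10 + 1800×12 + 800×19 = 61200.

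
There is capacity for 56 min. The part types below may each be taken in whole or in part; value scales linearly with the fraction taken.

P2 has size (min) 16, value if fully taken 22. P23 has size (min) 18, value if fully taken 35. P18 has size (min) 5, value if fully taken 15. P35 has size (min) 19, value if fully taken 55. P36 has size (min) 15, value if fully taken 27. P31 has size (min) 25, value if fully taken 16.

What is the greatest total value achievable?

130.2

Rank by value-to-size ratio: P18 15/5≈3, P35 55/19≈2.89, P23 35/18≈1.94, P36 27/15≈1.8, P2 22/16≈1.38, P31 16/25≈0.64.
All 5 min of P18 fit (value 15) ; 51 remain.
All 19 min of P35 fit (value 55) ; 32 remain.
P23: take in full, 18 min for value 35 ; 14 left.
Fill the last 14 min with part of P36: 14/15 of it earns 25.2.
Total value = 130.2.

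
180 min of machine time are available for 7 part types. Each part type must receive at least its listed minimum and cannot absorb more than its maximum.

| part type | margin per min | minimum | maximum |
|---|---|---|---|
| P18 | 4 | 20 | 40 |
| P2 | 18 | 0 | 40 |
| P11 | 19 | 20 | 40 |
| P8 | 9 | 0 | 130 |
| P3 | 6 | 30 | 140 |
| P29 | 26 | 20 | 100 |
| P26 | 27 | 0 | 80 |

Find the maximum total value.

3580

Meeting every minimum uses 20+0+20+0+30+20+0 = 90 min, leaving 90.
Order the part types by margin per min: P26 27 > P29 26 > P11 19 > P2 18 > P8 9 > P3 6 > P18 4.
Give P26 80 more to hit its cap of 80 → 10 left.
P29 has room for 80 more but only 10 remain, so it gets 30.
Total = 4×20 + 19×20 + 6×30 + 26×30 + 27×80 = 3580.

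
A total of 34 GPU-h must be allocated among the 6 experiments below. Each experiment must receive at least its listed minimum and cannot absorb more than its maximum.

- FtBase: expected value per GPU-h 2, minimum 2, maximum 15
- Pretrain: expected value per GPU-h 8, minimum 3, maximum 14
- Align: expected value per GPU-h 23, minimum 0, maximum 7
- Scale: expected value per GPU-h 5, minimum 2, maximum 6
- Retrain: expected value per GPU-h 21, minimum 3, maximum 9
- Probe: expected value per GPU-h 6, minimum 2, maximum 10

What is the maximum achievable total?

472

Meeting every minimum uses 2+3+0+2+3+2 = 12 GPU-h, leaving 22.
Rank by expected value per GPU-h: Align 23 > Retrain 21 > Pretrain 8 > Probe 6 > Scale 5 > FtBase 2.
Give Align 7 more to hit its cap of 7 ; 15 left.
Retrain takes 6 more to reach its cap of 9 ; 9 left.
Pretrain has room for 11 more but only 9 remain, so it gets 12.
Total = 2×2 + 8×12 + 23×7 + 5×2 + 21×9 + 6×2 = 472.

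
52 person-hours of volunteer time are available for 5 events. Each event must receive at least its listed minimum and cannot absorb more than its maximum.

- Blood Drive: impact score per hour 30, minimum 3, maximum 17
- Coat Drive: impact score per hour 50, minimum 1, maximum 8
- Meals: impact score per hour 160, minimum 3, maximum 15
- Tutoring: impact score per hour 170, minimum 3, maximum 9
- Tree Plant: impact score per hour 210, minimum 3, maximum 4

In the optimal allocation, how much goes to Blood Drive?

Meeting every minimum uses 3+1+3+3+3 = 13 person-hours, leaving 39.
Order the events by impact score per hour: Tree Plant 210 > Tutoring 170 > Meals 160 > Coat Drive 50 > Blood Drive 30.
Give Tree Plant 1 more to hit its cap of 4 — 38 left.
Tutoring takes 6 more to reach its cap of 9 — 32 left.
Meals takes 12 more to reach its cap of 15 — 20 left.
Give Coat Drive 7 more to hit its cap of 8 — 13 left.
Only 13 left; Blood Drive takes them to reach 16.

16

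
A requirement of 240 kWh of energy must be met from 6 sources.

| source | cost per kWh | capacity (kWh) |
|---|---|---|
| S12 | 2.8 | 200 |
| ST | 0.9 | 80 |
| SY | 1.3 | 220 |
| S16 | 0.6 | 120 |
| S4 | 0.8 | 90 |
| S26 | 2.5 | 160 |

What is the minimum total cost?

171

Fill from the cheapest source first.
Take 120 from S16 at 0.6 → need 120 more.
S4 (0.8): use full 90 → 30 kWh to go.
ST (0.9): take the remaining 30 → done.
SY, S26, S12: unused.
Cost = 120×0.6 + 90×0.8 + 30×0.9 = 171.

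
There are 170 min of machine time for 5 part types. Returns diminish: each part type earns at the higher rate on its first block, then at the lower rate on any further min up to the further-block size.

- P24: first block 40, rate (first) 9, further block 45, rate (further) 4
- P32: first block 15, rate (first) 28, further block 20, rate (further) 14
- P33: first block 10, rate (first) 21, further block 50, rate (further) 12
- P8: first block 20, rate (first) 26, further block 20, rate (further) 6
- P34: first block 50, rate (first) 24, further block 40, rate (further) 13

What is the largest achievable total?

Treat each block as its own option and order by rate: P32/tier1 28 > P8/tier1 26 > P34/tier1 24 > P33/tier1 21 > P32/tier2 14 > P34/tier2 13 > P33/tier2 12 > P24/tier1 9 > P8/tier2 6 > P24/tier2 4.
Fill P32 tier1 block (15 at 28) ; 155 left.
P8 tier1 at 26: fill all 20 ; 135 left.
P34 tier1 at 24: fill all 50 ; 85 left.
P33 tier1 at 21: fill all 10 ; 75 left.
P32/tier2 (14): +20 ; 55 left.
Fill P34 tier2 block (40 at 13) ; 15 left.
P33 tier2 at 12: only 15 left, fill 15.
Total = 28×15 + 26×20 + 24×50 + 21×10 + 14×20 + 13×40 + 12×15 = 3330.

3330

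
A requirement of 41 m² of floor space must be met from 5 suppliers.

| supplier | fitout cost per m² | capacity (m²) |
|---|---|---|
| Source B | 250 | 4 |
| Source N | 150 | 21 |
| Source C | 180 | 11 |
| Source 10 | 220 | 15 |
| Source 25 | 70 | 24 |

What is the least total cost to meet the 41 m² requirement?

Fill from the cheapest supplier first.
Source 25 (70): use full 24 — 17 m² to go.
Source N at 150: take 17 of its 21 — requirement met.
Source C, Source 10, Source B: unused.
Cost = 24×70 + 17×150 = 4230.

4230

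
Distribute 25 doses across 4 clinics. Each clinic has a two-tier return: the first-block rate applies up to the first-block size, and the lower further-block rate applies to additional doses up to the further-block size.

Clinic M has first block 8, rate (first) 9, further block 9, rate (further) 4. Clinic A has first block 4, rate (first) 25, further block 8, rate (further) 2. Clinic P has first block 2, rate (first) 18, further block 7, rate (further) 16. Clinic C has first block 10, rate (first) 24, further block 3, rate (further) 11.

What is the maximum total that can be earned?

510

Order all 8 blocks by rate: Clinic A/first 25 > Clinic C/first 24 > Clinic P/first 18 > Clinic P/second 16 > Clinic C/second 11 > Clinic M/first 9 > Clinic M/second 4 > Clinic A/second 2.
Clinic A/first (25): +4 — 21 left.
Clinic C first at 24: fill all 10 — 11 left.
Clinic P/first (18): +2 — 9 left.
Fill Clinic P second block (7 at 16) — 2 left.
2 remain; put them into Clinic C second at 11.
Total = 25×4 + 24×10 + 18×2 + 16×7 + 11×2 = 510.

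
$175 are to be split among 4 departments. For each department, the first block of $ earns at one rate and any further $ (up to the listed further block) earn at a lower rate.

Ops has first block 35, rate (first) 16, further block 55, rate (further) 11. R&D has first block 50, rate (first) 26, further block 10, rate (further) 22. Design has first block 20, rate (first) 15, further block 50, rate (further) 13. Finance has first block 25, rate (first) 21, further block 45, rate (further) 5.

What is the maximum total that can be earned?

3360

Order all 8 blocks by rate: R&D/first 26 > R&D/second 22 > Finance/first 21 > Ops/first 16 > Design/first 15 > Design/second 13 > Ops/second 11 > Finance/second 5.
R&D first at 26: fill all 50 ; 125 left.
Fill R&D second block (10 at 22) ; 115 left.
Finance first at 21: fill all 25 ; 90 left.
Ops/first (16): +35 ; 55 left.
Design first at 15: fill all 20 ; 35 left.
Design second at 13: only 35 left, fill 35.
Total = 26×50 + 22×10 + 21×25 + 16×35 + 15×20 + 13×35 = 3360.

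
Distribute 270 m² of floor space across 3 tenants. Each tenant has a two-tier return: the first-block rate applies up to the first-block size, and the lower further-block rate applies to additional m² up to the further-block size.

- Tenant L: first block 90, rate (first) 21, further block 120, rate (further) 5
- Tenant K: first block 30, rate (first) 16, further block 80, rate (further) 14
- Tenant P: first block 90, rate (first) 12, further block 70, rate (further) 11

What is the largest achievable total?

Treat each block as its own option and order by rate: Tenant L/first 21 > Tenant K/first 16 > Tenant K/second 14 > Tenant P/first 12 > Tenant P/second 11 > Tenant L/second 5.
Fill Tenant L first block (90 at 21) ; 180 left.
Tenant K/first (16): +30 ; 150 left.
Tenant K second at 14: fill all 80 ; 70 left.
Tenant P first at 12: only 70 left, fill 70.
Total = 21×90 + 16×30 + 14×80 + 12×70 = 4330.

4330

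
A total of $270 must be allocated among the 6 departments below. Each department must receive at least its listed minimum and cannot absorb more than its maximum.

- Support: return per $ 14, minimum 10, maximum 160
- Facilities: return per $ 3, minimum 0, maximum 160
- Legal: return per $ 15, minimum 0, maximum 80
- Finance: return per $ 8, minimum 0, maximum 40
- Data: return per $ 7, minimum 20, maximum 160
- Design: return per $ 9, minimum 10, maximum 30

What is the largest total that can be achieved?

Meeting every minimum uses 10+0+0+0+20+10 = 40 $, leaving 230.
Order the departments by return per $: Legal 15 > Support 14 > Design 9 > Finance 8 > Data 7 > Facilities 3.
Give Legal 80 more to hit its cap of 80 — 150 left.
Support takes 150 more to reach its cap of 160 — 0 left.
Total = 14×160 + 15×80 + 7×20 + 9×10 = 3670.

3670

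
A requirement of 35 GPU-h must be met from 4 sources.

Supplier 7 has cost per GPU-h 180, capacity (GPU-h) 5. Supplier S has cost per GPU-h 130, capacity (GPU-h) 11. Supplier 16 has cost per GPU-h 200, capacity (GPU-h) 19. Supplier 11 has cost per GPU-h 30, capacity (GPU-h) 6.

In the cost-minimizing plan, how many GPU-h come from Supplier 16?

13

Cheapest first:
Take 6 from Supplier 11 at 30 ; need 29 more.
Take 11 from Supplier S at 130 ; need 18 more.
Supplier 7 (180): use full 5 ; 13 GPU-h to go.
Supplier 16 (200): take the remaining 13 ; done.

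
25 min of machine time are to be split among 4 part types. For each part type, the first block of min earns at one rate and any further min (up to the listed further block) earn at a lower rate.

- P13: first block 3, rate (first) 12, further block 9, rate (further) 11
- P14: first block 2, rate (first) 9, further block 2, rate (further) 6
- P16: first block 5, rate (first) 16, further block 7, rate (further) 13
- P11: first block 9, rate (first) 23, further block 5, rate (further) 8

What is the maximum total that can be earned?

425

Treat each block as its own option and order by rate: P11/T1 23 > P16/T1 16 > P16/T2 13 > P13/T1 12 > P13/T2 11 > P14/T1 9 > P11/T2 8 > P14/T2 6.
Fill P11 T1 block (9 at 23) — 16 left.
Fill P16 T1 block (5 at 16) — 11 left.
Fill P16 T2 block (7 at 13) — 4 left.
P13 T1 at 12: fill all 3 — 1 left.
P13/T2: +1 of 9 at 11; pool empty.
Total = 23×9 + 16×5 + 13×7 + 12×3 + 11×1 = 425.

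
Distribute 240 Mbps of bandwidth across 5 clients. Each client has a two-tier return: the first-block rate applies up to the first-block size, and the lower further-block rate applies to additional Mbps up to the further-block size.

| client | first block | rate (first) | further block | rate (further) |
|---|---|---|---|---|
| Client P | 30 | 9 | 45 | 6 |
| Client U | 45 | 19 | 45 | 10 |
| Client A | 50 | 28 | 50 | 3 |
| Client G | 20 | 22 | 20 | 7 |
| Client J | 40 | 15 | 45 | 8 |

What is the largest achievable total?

Treat each block as its own option and order by rate: Client A/T1 28 > Client G/T1 22 > Client U/T1 19 > Client J/T1 15 > Client U/T2 10 > Client P/T1 9 > Client J/T2 8 > Client G/T2 7 > Client P/T2 6 > Client A/T2 3.
Fill Client A T1 block (50 at 28) — 190 left.
Client G T1 at 22: fill all 20 — 170 left.
Client U T1 at 19: fill all 45 — 125 left.
Client J/T1 (15): +40 — 85 left.
Client U T2 at 10: fill all 45 — 40 left.
Fill Client P T1 block (30 at 9) — 10 left.
10 remain; put them into Client J T2 at 8.
Total = 28×50 + 22×20 + 19×45 + 15×40 + 10×45 + 9×30 + 8×10 = 4095.

4095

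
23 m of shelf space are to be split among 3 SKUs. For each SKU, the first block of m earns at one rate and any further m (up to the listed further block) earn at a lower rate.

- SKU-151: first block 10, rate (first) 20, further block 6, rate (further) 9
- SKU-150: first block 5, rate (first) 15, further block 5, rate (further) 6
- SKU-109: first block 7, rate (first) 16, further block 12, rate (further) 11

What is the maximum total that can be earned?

Rank every tier by rate: SKU-151/tier1 20 > SKU-109/tier1 16 > SKU-150/tier1 15 > SKU-109/tier2 11 > SKU-151/tier2 9 > SKU-150/tier2 6.
SKU-151/tier1 (20): +10 ; 13 left.
Fill SKU-109 tier1 block (7 at 16) ; 6 left.
SKU-150 tier1 at 15: fill all 5 ; 1 left.
SKU-109 tier2 at 11: only 1 left, fill 1.
Total = 20×10 + 16×7 + 15×5 + 11×1 = 398.

398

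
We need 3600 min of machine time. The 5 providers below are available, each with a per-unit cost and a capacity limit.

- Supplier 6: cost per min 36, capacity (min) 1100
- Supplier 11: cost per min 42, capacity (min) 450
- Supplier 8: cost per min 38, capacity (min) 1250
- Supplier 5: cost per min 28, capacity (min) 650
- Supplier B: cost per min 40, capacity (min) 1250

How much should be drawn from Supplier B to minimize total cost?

Use providers in increasing cost order.
Supplier 5 (28): use full 650 ; 2950 min to go.
Supplier 6 at 36: take all 1100 min ; 1850 still needed.
Supplier 8 (38): use full 1250 ; 600 min to go.
Supplier B (40): take the remaining 600 ; done.
Supplier 11: unused.

600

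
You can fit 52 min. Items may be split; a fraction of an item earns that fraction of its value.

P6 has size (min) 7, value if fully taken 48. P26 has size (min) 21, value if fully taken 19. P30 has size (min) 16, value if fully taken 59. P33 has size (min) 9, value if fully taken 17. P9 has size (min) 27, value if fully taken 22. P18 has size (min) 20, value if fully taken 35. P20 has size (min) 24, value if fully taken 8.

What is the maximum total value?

Sort by value density: P6 48/7≈6.86, P30 59/16≈3.69, P33 17/9≈1.89, P18 35/20≈1.75, P26 19/21≈0.905, P9 22/27≈0.815, P20 8/24≈0.333.
P6: take in full, 7 min for value 48 → 45 left.
P30: take in full, 16 min for value 59 → 29 left.
Take all of P33 (9 min, value 17) → 20 min left.
Take all of P18 (20 min, value 35) → 0 min left.
Total value = 159.

159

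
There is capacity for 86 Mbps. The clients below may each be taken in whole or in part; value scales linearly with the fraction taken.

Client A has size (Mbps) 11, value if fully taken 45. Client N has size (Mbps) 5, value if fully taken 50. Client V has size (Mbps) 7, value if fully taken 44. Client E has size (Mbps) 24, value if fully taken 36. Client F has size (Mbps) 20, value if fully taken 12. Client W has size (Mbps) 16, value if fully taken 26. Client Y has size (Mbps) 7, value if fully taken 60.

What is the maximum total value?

270.6

Rank by value-to-size ratio: Client N 50/5≈10, Client Y 60/7≈8.57, Client V 44/7≈6.29, Client A 45/11≈4.09, Client W 26/16≈1.62, Client E 36/24≈1.5, Client F 12/20≈0.6.
All 5 Mbps of Client N fit (value 50) → 81 remain.
Client Y: take in full, 7 Mbps for value 60 → 74 left.
Take all of Client V (7 Mbps, value 44) → 67 Mbps left.
Take all of Client A (11 Mbps, value 45) → 56 Mbps left.
All 16 Mbps of Client W fit (value 26) → 40 remain.
Take all of Client E (24 Mbps, value 36) → 16 Mbps left.
16 Mbps left: a 16/20 share of Client F gives 12×16/20 = 9.6.
Total value = 270.6.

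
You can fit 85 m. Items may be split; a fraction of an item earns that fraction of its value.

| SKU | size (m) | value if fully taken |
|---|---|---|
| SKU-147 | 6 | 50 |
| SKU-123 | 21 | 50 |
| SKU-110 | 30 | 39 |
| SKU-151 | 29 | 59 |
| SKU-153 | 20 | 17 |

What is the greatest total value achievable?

Best value per unit of size first: SKU-147 50/6≈8.33, SKU-123 50/21≈2.38, SKU-151 59/29≈2.03, SKU-110 39/30≈1.3, SKU-153 17/20≈0.85.
Take all of SKU-147 (6 m, value 50) → 79 m left.
SKU-123: take in full, 21 m for value 50 → 58 left.
SKU-151: take in full, 29 m for value 59 → 29 left.
Fill the last 29 m with part of SKU-110: 29/30 of it earns 37.7.
Total value = 196.7.

196.7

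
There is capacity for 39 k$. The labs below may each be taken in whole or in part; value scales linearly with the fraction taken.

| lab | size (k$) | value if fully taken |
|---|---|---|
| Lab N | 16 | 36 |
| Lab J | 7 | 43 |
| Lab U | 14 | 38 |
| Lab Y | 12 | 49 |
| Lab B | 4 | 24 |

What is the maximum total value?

158.5

Best value per unit of size first: Lab J 43/7≈6.14, Lab B 24/4≈6, Lab Y 49/12≈4.08, Lab U 38/14≈2.71, Lab N 36/16≈2.25.
All 7 k$ of Lab J fit (value 43) → 32 remain.
Take all of Lab B (4 k$, value 24) → 28 k$ left.
All 12 k$ of Lab Y fit (value 49) → 16 remain.
Lab U: take in full, 14 k$ for value 38 → 2 left.
Fill the last 2 k$ with part of Lab N: 2/16 of it earns 4.5.
Total value = 158.5.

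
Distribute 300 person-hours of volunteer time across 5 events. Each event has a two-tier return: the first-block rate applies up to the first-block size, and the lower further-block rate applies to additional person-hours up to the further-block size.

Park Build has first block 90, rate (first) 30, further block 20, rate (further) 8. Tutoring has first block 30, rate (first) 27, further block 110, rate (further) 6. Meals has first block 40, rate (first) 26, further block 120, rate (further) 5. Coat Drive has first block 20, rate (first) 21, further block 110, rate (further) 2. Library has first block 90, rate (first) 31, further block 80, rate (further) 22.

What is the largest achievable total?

Rank every tier by rate: Library/first 31 > Park Build/first 30 > Tutoring/first 27 > Meals/first 26 > Library/second 22 > Coat Drive/first 21 > Park Build/second 8 > Tutoring/second 6 > Meals/second 5 > Coat Drive/second 2.
Fill Library first block (90 at 31) → 210 left.
Park Build first at 30: fill all 90 → 120 left.
Fill Tutoring first block (30 at 27) → 90 left.
Fill Meals first block (40 at 26) → 50 left.
Library/second: +50 of 80 at 22; pool empty.
Total = 31×90 + 30×90 + 27×30 + 26×40 + 22×50 = 8440.

8440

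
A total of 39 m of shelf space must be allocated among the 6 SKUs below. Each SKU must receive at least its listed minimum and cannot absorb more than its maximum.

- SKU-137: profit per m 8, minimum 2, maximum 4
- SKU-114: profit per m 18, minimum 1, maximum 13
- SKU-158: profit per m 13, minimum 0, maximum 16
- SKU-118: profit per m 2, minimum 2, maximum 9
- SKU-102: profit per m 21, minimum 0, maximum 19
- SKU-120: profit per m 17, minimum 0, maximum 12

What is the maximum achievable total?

Meeting every minimum uses 2+1+0+2+0+0 = 5 m, leaving 34.
Rank by profit per m: SKU-102 21 > SKU-114 18 > SKU-120 17 > SKU-158 13 > SKU-137 8 > SKU-118 2.
SKU-102: +19 to 19 (cap) → 15 left.
Give SKU-114 12 more to hit its cap of 13 → 3 left.
SKU-120: +3 (room for 12) → 3. Pool exhausted.
Total = 8×2 + 18×13 + 2×2 + 21×19 + 17×3 = 704.

704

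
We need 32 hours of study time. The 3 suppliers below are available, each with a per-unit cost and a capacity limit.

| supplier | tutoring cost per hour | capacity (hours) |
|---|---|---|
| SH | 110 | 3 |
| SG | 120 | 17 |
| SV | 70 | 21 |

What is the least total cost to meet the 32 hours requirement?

Use suppliers in increasing cost order.
Take 21 from SV at 70 — need 11 more.
Take 3 from SH at 110 — need 8 more.
SG (120): take the remaining 8 — done.
Cost = 21×70 + 3×110 + 8×120 = 2760.

2760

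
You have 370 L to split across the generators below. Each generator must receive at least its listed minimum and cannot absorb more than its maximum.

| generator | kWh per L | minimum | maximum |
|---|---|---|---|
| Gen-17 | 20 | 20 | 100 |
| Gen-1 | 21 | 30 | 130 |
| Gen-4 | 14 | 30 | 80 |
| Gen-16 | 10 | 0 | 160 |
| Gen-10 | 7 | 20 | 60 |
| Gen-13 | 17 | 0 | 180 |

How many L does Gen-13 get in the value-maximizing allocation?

Meeting every minimum uses 20+30+30+0+20+0 = 100 L, leaving 270.
Rank by kWh per L: Gen-1 21 > Gen-17 20 > Gen-13 17 > Gen-4 14 > Gen-16 10 > Gen-10 7.
Give Gen-1 100 more to hit its cap of 130 → 170 left.
Gen-17: +80 to 100 (cap) → 90 left.
Gen-13 has room for 180 more but only 90 remain, so it gets 90.

90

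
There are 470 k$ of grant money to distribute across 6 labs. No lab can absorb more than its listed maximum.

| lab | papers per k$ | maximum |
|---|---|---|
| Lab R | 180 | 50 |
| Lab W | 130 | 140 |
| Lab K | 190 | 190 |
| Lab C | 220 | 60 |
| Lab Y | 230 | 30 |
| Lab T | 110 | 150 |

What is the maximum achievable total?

83400

Highest papers per k$ first: Lab Y 230 > Lab C 220 > Lab K 190 > Lab R 180 > Lab W 130 > Lab T 110.
Give Lab Y 30 to hit its cap of 30 ; 440 left.
Lab C: +60 to 60 (cap) ; 380 left.
Give Lab K 190 to hit its cap of 190 ; 190 left.
Lab R: +50 to 50 (cap) ; 140 left.
Give Lab W 140 to hit its cap of 140 ; 0 left.
Total = 180×50 + 130×140 + 190×190 + 220×60 + 230×30 = 83400.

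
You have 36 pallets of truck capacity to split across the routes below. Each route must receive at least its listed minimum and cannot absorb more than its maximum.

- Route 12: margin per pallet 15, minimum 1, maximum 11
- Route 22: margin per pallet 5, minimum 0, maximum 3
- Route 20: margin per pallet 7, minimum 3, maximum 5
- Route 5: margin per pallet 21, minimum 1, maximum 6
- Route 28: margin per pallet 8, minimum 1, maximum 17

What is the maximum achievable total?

Meeting every minimum uses 1+0+3+1+1 = 6 pallets, leaving 30.
Order the routes by margin per pallet: Route 5 21 > Route 12 15 > Route 28 8 > Route 20 7 > Route 22 5.
Give Route 5 5 more to hit its cap of 6 ; 25 left.
Route 12: +10 to 11 (cap) ; 15 left.
Route 28 has room for 16 more but only 15 remain, so it gets 16.
Total = 15×11 + 7×3 + 21×6 + 8×16 = 440.

440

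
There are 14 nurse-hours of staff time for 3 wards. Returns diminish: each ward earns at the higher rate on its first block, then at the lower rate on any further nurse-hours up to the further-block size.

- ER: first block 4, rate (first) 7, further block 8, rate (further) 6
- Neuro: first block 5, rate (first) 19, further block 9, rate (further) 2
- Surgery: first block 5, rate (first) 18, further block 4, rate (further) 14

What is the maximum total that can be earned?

Rank every tier by rate: Neuro/tier1 19 > Surgery/tier1 18 > Surgery/tier2 14 > ER/tier1 7 > ER/tier2 6 > Neuro/tier2 2.
Neuro/tier1 (19): +5 ; 9 left.
Surgery tier1 at 18: fill all 5 ; 4 left.
Fill Surgery tier2 block (4 at 14) ; 0 left.
Total = 19×5 + 18×5 + 14×4 = 241.

241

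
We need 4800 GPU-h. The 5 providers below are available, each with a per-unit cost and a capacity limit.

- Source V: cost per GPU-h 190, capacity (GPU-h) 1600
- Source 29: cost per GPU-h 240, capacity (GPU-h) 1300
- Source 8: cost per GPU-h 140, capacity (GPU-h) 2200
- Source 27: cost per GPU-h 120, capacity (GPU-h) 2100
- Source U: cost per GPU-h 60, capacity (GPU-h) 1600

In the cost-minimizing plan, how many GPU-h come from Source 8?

Cheapest first:
Source U (60): use full 1600 → 3200 GPU-h to go.
Source 27 at 120: take all 2100 GPU-h → 1100 still needed.
Source 8 (140): take the remaining 1100 → done.
Source V, Source 29: unused.

1100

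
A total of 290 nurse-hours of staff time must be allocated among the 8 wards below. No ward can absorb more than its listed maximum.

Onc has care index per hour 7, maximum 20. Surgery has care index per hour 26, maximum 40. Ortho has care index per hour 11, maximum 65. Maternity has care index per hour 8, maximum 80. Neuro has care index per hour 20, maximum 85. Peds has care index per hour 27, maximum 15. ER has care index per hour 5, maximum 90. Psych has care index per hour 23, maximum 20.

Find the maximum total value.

4840

Highest care index per hour first: Peds 27 > Surgery 26 > Psych 23 > Neuro 20 > Ortho 11 > Maternity 8 > Onc 7 > ER 5.
Peds: +15 to 15 (cap) ; 275 left.
Surgery takes 40 to reach its cap of 40 ; 235 left.
Psych takes 20 to reach its cap of 20 ; 215 left.
Give Neuro 85 to hit its cap of 85 ; 130 left.
Ortho takes 65 to reach its cap of 65 ; 65 left.
Only 65 left; Maternity takes them to reach 65.
Total = 26×40 + 11×65 + 8×65 + 20×85 + 27×15 + 23×20 = 4840.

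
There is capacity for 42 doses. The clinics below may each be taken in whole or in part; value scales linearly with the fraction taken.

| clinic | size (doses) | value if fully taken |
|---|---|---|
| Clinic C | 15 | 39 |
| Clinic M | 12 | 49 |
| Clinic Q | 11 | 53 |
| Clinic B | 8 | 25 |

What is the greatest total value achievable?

Sort by value density: Clinic Q 53/11≈4.82, Clinic M 49/12≈4.08, Clinic B 25/8≈3.12, Clinic C 39/15≈2.6.
Take all of Clinic Q (11 doses, value 53) — 31 doses left.
All 12 doses of Clinic M fit (value 49) — 19 remain.
Take all of Clinic B (8 doses, value 25) — 11 doses left.
11 doses left: a 11/15 share of Clinic C gives 39×11/15 = 28.6.
Total value = 155.6.

155.6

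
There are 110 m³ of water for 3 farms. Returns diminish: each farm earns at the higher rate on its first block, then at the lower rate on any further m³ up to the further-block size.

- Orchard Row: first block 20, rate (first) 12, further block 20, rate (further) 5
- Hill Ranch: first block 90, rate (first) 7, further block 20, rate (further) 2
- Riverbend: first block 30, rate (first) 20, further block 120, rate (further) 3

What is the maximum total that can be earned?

Treat each block as its own option and order by rate: Riverbend/T1 20 > Orchard Row/T1 12 > Hill Ranch/T1 7 > Orchard Row/T2 5 > Riverbend/T2 3 > Hill Ranch/T2 2.
Riverbend/T1 (20): +30 — 80 left.
Orchard Row T1 at 12: fill all 20 — 60 left.
Hill Ranch T1 at 7: only 60 left, fill 60.
Total = 20×30 + 12×20 + 7×60 = 1260.

1260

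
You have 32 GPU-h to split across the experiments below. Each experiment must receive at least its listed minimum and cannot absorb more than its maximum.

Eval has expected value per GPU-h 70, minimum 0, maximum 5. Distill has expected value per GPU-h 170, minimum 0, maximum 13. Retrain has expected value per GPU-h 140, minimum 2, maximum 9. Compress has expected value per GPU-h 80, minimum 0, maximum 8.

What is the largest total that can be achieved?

4250

Meeting every minimum uses 0+0+2+0 = 2 GPU-h, leaving 30.
Highest expected value per GPU-h first: Distill 170 > Retrain 140 > Compress 80 > Eval 70.
Give Distill 13 more to hit its cap of 13 — 17 left.
Retrain takes 7 more to reach its cap of 9 — 10 left.
Compress: +8 to 8 (cap) — 2 left.
Only 2 left; Eval takes them to reach 2.
Total = 70×2 + 170×13 + 140×9 + 80×8 = 4250.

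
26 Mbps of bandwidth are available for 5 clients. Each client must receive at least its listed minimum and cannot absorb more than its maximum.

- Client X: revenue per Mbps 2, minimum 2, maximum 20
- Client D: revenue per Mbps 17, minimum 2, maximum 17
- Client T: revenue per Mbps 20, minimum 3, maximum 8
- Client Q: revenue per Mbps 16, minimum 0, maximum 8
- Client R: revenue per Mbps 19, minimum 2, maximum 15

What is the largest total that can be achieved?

Meeting every minimum uses 2+2+3+0+2 = 9 Mbps, leaving 17.
Highest revenue per Mbps first: Client T 20 > Client R 19 > Client D 17 > Client Q 16 > Client X 2.
Client T: +5 to 8 (cap) ; 12 left.
Only 12 left; Client R takes them to reach 14.
Total = 2×2 + 17×2 + 20×8 + 19×14 = 464.

464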